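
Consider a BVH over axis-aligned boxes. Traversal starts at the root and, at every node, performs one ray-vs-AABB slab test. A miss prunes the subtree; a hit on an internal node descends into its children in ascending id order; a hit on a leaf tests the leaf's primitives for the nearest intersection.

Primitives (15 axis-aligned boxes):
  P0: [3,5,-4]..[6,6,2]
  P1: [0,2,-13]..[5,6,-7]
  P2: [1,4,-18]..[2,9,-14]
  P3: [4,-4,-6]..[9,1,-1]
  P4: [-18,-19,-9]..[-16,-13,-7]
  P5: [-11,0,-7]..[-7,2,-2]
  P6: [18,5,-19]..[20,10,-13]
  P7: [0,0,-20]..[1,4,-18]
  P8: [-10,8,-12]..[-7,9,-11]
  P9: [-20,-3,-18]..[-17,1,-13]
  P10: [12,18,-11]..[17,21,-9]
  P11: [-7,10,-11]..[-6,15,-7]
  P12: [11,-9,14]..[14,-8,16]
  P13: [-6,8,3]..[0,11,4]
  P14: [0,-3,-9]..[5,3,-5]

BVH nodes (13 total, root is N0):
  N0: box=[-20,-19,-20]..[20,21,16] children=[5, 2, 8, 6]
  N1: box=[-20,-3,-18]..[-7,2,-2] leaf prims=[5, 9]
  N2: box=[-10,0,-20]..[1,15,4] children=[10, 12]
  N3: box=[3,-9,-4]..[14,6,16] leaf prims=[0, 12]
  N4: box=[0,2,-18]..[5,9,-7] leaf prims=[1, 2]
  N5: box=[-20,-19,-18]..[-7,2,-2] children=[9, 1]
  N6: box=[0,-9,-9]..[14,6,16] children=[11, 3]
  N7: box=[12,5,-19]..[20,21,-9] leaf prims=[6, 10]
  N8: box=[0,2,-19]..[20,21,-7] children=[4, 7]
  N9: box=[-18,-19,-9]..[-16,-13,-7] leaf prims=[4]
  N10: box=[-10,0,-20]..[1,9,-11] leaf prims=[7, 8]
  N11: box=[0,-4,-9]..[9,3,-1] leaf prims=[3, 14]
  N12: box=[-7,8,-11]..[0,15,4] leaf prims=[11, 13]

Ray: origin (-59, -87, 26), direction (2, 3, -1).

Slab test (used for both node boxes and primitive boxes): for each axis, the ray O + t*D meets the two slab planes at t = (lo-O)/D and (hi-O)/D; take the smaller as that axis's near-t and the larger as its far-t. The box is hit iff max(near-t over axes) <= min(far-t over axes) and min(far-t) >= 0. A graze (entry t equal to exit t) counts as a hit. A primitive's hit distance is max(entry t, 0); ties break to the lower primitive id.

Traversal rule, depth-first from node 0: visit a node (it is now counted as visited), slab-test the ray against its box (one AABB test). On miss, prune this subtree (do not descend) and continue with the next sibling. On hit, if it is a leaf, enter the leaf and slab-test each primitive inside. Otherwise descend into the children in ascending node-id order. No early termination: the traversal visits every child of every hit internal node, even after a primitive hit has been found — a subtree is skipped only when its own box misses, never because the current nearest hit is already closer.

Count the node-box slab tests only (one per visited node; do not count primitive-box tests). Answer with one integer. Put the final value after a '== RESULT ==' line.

Traverse from the root:
N0 x:[39/2,79/2] y:[68/3,36] z:[10,46] -> hit [68/3,36], descend [2, 5, 6, 8]
  N2 x:[49/2,30] y:[29,34] z:[22,46] -> hit [29,30], descend [10, 12]
    N10 x:[49/2,30] y:[29,32] z:[37,46] -> miss, prune
    N12 x:[26,59/2] y:[95/3,34] z:[22,37] -> miss, prune
  N5 x:[39/2,26] y:[68/3,89/3] z:[28,44] -> miss, prune
  N6 x:[59/2,73/2] y:[26,31] z:[10,35] -> hit [59/2,31], descend [3, 11]
    N3 x:[31,73/2] y:[26,31] z:[10,30] -> miss, prune
    N11 x:[59/2,34] y:[83/3,30] z:[27,35] -> hit [59/2,30] leaf, test {P3(miss), P14(miss)}
  N8 x:[59/2,79/2] y:[89/3,36] z:[33,45] -> hit [33,36], descend [4, 7]
    N4 x:[59/2,32] y:[89/3,32] z:[33,44] -> miss, prune
    N7 x:[71/2,79/2] y:[92/3,36] z:[35,45] -> hit [71/2,36] leaf, test {P6(miss), P10@t=71/2}

Visited [0, 2, 10, 12, 5, 6, 3, 11, 8, 4, 7]. Tests: 11 box, 2 leaf. Nearest: P10.

== RESULT ==
11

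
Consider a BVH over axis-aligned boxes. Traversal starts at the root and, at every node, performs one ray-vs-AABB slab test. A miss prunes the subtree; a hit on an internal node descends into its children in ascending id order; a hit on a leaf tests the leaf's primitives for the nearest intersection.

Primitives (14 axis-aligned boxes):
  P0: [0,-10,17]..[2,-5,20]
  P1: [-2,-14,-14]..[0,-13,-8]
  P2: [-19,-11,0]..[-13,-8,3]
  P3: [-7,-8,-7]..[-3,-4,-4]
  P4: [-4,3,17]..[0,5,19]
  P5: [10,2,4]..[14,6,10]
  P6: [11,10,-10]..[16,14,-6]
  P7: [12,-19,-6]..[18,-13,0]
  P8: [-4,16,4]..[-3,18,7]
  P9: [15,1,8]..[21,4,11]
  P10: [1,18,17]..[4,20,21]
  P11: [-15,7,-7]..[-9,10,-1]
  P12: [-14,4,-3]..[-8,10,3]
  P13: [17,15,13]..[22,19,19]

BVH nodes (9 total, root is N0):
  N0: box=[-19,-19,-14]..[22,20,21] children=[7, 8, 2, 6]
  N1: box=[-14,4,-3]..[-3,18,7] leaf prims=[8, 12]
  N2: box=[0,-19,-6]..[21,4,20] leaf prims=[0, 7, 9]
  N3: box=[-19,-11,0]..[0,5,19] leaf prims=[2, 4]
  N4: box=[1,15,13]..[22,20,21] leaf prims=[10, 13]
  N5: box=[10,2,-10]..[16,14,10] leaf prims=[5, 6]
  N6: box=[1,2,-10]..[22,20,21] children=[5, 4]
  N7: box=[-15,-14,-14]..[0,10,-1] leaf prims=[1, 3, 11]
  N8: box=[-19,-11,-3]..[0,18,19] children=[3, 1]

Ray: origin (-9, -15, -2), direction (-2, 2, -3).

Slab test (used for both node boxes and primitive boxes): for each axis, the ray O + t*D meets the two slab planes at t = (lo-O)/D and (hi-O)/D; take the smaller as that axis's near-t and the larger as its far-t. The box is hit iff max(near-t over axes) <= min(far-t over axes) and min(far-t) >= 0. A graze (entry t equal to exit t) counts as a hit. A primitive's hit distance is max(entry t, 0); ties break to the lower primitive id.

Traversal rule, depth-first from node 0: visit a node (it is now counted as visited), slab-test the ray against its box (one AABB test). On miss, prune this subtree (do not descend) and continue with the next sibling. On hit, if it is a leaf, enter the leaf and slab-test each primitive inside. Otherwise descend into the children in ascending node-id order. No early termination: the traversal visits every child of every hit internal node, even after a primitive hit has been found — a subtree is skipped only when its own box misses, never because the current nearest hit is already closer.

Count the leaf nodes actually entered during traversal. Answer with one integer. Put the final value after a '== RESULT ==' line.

Traverse from the root:
N0 x:[-31/2,5] y:[-2,35/2] z:[-23/3,4] -> hit [-2,4], descend [2, 6, 7, 8]
  N2 x:[-15,-9/2] y:[-2,19/2] z:[-22/3,4/3] -> miss, prune
  N6 x:[-31/2,-5] y:[17/2,35/2] z:[-23/3,8/3] -> miss, prune
  N7 x:[-9/2,3] y:[1/2,25/2] z:[-1/3,4] -> hit [1/2,3] leaf, test {P1(miss), P3(miss), P11(miss)}
  N8 x:[-9/2,5] y:[2,33/2] z:[-7,1/3] -> miss, prune

order=[0, 2, 6, 7, 8]  |boxes|=5  |leaves|=1  hit=miss

== RESULT ==
1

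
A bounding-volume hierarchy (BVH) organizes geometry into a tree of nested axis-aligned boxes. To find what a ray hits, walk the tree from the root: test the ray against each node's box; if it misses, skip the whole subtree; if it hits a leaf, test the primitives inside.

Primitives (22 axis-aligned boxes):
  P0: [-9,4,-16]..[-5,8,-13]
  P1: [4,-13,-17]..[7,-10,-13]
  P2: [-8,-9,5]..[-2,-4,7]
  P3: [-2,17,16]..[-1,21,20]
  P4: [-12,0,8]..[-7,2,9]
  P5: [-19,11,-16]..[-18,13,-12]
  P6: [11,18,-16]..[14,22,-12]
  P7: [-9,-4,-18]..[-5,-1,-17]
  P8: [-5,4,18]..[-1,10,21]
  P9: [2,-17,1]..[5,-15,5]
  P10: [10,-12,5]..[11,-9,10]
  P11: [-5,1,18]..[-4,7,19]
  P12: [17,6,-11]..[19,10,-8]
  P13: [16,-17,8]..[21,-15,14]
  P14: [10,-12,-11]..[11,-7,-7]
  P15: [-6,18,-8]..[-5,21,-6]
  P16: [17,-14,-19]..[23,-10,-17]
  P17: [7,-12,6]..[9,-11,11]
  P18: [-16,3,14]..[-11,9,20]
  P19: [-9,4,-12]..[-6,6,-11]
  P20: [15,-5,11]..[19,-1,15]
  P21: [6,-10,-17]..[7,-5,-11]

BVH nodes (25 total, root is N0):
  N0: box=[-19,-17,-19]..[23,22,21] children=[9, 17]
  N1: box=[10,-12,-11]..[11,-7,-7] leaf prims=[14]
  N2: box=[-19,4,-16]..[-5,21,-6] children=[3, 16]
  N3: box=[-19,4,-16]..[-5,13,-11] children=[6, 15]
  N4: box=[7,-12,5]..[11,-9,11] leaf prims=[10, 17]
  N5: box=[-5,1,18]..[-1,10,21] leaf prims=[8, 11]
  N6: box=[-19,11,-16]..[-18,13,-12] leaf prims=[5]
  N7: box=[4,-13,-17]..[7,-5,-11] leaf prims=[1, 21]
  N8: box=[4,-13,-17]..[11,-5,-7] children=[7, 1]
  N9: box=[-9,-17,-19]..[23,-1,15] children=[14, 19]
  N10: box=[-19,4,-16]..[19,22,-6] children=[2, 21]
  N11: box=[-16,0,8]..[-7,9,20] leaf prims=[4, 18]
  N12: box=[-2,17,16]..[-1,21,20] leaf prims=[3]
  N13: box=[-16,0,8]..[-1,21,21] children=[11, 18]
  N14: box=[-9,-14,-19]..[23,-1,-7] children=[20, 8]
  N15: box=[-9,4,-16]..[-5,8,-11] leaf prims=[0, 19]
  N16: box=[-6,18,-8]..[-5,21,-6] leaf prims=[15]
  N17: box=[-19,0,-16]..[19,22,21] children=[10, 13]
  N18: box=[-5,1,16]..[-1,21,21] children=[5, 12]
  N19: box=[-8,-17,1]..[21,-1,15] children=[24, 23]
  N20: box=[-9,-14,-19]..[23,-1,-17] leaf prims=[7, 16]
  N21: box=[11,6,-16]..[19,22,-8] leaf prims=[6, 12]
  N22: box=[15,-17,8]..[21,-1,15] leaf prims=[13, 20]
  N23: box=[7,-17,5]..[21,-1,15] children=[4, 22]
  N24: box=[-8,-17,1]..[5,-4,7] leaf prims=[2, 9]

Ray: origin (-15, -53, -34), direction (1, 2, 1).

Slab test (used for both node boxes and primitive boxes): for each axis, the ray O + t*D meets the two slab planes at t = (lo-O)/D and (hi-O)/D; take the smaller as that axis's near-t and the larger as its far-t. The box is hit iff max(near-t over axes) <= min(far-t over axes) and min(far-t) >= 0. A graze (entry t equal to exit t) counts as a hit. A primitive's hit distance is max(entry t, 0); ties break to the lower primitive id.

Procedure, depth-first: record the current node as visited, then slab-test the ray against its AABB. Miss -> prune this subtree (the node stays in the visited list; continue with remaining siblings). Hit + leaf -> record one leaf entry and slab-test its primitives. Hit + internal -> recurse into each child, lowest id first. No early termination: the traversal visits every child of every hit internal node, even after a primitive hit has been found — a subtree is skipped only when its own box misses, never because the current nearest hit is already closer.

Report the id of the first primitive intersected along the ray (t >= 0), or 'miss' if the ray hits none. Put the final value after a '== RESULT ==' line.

Walk:
N0 x:[-4,38] y:[18,75/2] z:[15,55] -> hit [18,75/2], descend [9, 17]
  N9 x:[6,38] y:[18,26] z:[15,49] -> hit [18,26], descend [14, 19]
    N14 x:[6,38] y:[39/2,26] z:[15,27] -> hit [39/2,26], descend [8, 20]
      N8 x:[19,26] y:[20,24] z:[17,27] -> hit [20,24], descend [1, 7]
        N1 x:[25,26] y:[41/2,23] z:[23,27] -> miss, prune
        N7 x:[19,22] y:[20,24] z:[17,23] -> hit [20,22] leaf, test {P1@t=20, P21@t=43/2}
      N20 x:[6,38] y:[39/2,26] z:[15,17] -> miss, prune
    N19 x:[7,36] y:[18,26] z:[35,49] -> miss, prune
  N17 x:[-4,34] y:[53/2,75/2] z:[18,55] -> hit [53/2,34], descend [10, 13]
    N10 x:[-4,34] y:[57/2,75/2] z:[18,28] -> miss, prune
    N13 x:[-1,14] y:[53/2,37] z:[42,55] -> miss, prune

Summary -> nodes [0, 9, 14, 8, 1, 7, 20, 19, 17, 10, 13]; box-tests=11; leaf-entries=1; first=P1

== RESULT ==
1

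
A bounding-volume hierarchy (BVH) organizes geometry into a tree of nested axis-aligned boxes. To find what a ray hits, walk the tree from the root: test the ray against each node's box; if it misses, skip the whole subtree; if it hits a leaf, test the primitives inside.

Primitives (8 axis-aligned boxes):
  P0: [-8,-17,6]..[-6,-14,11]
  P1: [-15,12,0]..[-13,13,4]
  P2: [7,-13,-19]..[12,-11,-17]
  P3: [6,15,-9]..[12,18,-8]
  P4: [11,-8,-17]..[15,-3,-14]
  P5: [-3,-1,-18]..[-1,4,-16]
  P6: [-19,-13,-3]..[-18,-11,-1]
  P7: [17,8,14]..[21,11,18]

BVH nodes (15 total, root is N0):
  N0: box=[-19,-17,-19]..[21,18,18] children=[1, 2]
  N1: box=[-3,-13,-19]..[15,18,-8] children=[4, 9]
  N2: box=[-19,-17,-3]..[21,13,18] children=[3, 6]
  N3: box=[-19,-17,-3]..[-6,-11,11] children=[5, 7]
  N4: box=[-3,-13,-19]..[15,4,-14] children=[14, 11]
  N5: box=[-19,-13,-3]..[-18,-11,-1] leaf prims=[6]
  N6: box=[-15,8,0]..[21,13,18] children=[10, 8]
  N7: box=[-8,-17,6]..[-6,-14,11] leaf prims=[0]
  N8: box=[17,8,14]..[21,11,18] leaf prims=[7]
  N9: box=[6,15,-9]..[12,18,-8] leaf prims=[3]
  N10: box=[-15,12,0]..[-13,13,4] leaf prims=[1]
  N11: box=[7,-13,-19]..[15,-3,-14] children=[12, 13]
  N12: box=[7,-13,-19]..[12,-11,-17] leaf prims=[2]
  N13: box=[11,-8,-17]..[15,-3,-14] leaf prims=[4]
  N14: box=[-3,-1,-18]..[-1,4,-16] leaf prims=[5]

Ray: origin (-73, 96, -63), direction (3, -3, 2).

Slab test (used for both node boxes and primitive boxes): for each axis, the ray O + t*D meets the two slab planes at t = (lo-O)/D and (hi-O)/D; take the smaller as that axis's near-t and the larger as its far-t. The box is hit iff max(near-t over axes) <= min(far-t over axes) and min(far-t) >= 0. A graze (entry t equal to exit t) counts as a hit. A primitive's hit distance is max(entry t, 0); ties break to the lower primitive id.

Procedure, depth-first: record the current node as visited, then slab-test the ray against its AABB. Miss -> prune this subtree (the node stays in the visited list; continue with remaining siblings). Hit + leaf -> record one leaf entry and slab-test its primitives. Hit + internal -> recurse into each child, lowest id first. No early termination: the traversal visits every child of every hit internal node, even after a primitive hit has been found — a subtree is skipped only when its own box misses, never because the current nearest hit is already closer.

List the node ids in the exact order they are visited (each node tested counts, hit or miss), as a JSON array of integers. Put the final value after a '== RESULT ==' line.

Walk:
N0 x:[18,94/3] y:[26,113/3] z:[22,81/2] -> hit [26,94/3], descend [1, 2]
  N1 x:[70/3,88/3] y:[26,109/3] z:[22,55/2] -> hit [26,55/2], descend [4, 9]
    N4 x:[70/3,88/3] y:[92/3,109/3] z:[22,49/2] -> miss, prune
    N9 x:[79/3,85/3] y:[26,27] z:[27,55/2] -> hit [27,27] leaf, test {P3@t=27}
  N2 x:[18,94/3] y:[83/3,113/3] z:[30,81/2] -> hit [30,94/3], descend [3, 6]
    N3 x:[18,67/3] y:[107/3,113/3] z:[30,37] -> miss, prune
    N6 x:[58/3,94/3] y:[83/3,88/3] z:[63/2,81/2] -> miss, prune

Visited [0, 1, 4, 9, 2, 3, 6]. Tests: 7 box, 1 leaf. Nearest: P3.

== RESULT ==
[0, 1, 4, 9, 2, 3, 6]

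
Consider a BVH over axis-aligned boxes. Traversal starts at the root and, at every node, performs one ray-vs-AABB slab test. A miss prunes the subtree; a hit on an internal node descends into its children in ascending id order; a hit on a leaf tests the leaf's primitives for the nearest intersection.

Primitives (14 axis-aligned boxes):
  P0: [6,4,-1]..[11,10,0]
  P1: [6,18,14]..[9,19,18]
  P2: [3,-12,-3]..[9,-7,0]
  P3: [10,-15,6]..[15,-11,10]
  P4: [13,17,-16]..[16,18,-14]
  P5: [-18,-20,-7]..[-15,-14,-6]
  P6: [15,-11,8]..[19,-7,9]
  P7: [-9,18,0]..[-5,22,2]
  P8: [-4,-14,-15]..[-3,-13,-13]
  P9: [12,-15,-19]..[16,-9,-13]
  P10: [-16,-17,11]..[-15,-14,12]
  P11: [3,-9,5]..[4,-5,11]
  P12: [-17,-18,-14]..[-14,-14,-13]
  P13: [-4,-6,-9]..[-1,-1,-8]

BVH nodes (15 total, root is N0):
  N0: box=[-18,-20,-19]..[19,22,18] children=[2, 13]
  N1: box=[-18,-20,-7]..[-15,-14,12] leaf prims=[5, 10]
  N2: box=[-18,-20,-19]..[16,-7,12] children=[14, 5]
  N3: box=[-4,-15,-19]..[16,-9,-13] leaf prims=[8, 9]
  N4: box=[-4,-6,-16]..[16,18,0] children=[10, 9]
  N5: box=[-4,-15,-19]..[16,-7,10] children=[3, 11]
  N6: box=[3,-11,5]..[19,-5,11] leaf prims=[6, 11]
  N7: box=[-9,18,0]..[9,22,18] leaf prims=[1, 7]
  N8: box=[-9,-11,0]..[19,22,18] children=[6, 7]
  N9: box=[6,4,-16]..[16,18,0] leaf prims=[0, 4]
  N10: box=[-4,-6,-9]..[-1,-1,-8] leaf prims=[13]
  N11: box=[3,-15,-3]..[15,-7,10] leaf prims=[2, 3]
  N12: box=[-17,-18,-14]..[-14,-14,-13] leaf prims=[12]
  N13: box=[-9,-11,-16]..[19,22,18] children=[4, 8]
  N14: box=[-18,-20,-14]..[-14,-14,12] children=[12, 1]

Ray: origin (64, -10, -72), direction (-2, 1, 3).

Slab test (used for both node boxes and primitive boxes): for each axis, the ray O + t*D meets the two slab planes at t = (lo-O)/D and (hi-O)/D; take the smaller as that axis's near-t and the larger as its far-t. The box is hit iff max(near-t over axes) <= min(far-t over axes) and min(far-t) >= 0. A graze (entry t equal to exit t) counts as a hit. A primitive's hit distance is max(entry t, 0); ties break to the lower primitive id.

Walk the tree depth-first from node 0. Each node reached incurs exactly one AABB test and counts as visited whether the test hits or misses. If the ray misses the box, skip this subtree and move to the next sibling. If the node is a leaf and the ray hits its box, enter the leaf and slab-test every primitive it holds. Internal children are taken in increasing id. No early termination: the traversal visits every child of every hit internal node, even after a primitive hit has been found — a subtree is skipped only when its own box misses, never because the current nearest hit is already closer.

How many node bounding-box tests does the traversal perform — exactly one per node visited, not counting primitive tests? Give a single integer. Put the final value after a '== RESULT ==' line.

Traverse from the root:
N0 x:[45/2,41] y:[-10,32] z:[53/3,30] -> hit [45/2,30], descend [2, 13]
  N2 x:[24,41] y:[-10,3] z:[53/3,28] -> miss, prune
  N13 x:[45/2,73/2] y:[-1,32] z:[56/3,30] -> hit [45/2,30], descend [4, 8]
    N4 x:[24,34] y:[4,28] z:[56/3,24] -> hit [24,24], descend [9, 10]
      N9 x:[24,29] y:[14,28] z:[56/3,24] -> hit [24,24] leaf, test {P0(miss), P4(miss)}
      N10 x:[65/2,34] y:[4,9] z:[21,64/3] -> miss, prune
    N8 x:[45/2,73/2] y:[-1,32] z:[24,30] -> hit [24,30], descend [6, 7]
      N6 x:[45/2,61/2] y:[-1,5] z:[77/3,83/3] -> miss, prune
      N7 x:[55/2,73/2] y:[28,32] z:[24,30] -> hit [28,30] leaf, test {P1@t=86/3, P7(miss)}

Summary -> nodes [0, 2, 13, 4, 9, 10, 8, 6, 7]; box-tests=9; leaf-entries=2; first=P1

== RESULT ==
9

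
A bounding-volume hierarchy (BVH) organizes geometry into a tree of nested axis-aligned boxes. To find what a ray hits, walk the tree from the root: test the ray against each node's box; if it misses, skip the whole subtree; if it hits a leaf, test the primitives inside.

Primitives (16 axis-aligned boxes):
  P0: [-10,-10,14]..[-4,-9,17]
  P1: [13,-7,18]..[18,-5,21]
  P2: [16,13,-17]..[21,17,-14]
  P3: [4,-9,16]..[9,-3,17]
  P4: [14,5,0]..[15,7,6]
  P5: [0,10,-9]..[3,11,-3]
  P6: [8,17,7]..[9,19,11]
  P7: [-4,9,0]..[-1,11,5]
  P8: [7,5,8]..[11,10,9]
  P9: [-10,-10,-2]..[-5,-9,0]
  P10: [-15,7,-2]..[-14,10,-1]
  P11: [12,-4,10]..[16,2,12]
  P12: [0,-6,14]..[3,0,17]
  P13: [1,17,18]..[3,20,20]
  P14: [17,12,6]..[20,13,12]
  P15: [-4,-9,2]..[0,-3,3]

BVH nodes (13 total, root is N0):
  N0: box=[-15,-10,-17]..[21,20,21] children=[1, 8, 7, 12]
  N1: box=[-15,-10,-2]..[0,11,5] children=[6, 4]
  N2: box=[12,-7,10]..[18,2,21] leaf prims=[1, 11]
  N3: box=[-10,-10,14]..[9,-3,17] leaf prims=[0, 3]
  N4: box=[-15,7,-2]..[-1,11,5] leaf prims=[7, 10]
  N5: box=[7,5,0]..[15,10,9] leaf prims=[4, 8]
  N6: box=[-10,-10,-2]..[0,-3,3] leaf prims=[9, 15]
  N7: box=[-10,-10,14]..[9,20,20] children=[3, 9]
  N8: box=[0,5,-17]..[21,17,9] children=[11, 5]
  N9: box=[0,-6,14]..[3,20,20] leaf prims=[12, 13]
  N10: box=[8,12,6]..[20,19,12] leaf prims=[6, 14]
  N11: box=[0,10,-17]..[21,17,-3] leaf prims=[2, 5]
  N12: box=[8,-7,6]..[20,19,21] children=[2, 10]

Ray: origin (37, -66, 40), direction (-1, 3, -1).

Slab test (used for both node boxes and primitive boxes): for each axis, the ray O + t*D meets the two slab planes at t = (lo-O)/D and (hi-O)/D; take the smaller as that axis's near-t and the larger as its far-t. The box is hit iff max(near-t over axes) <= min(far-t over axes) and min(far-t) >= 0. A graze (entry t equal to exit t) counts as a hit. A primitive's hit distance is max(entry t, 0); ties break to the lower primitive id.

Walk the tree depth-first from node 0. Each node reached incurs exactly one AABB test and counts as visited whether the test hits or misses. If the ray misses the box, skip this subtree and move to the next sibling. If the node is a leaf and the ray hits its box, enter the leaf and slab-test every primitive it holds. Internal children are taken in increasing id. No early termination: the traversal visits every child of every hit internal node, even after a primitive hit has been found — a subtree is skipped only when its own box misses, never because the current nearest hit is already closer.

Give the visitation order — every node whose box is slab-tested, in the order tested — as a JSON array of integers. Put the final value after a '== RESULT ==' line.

Traverse from the root:
N0 x:[16,52] y:[56/3,86/3] z:[19,57] -> hit [19,86/3], descend [1, 7, 8, 12]
  N1 x:[37,52] y:[56/3,77/3] z:[35,42] -> miss, prune
  N7 x:[28,47] y:[56/3,86/3] z:[20,26] -> miss, prune
  N8 x:[16,37] y:[71/3,83/3] z:[31,57] -> miss, prune
  N12 x:[17,29] y:[59/3,85/3] z:[19,34] -> hit [59/3,85/3], descend [2, 10]
    N2 x:[19,25] y:[59/3,68/3] z:[19,30] -> hit [59/3,68/3] leaf, test {P1@t=59/3, P11(miss)}
    N10 x:[17,29] y:[26,85/3] z:[28,34] -> hit [28,85/3] leaf, test {P6(miss), P14(miss)}

7 AABB tests over nodes [0, 1, 7, 8, 12, 2, 10]; 2 leaves entered; closest P1.

== RESULT ==
[0, 1, 7, 8, 12, 2, 10]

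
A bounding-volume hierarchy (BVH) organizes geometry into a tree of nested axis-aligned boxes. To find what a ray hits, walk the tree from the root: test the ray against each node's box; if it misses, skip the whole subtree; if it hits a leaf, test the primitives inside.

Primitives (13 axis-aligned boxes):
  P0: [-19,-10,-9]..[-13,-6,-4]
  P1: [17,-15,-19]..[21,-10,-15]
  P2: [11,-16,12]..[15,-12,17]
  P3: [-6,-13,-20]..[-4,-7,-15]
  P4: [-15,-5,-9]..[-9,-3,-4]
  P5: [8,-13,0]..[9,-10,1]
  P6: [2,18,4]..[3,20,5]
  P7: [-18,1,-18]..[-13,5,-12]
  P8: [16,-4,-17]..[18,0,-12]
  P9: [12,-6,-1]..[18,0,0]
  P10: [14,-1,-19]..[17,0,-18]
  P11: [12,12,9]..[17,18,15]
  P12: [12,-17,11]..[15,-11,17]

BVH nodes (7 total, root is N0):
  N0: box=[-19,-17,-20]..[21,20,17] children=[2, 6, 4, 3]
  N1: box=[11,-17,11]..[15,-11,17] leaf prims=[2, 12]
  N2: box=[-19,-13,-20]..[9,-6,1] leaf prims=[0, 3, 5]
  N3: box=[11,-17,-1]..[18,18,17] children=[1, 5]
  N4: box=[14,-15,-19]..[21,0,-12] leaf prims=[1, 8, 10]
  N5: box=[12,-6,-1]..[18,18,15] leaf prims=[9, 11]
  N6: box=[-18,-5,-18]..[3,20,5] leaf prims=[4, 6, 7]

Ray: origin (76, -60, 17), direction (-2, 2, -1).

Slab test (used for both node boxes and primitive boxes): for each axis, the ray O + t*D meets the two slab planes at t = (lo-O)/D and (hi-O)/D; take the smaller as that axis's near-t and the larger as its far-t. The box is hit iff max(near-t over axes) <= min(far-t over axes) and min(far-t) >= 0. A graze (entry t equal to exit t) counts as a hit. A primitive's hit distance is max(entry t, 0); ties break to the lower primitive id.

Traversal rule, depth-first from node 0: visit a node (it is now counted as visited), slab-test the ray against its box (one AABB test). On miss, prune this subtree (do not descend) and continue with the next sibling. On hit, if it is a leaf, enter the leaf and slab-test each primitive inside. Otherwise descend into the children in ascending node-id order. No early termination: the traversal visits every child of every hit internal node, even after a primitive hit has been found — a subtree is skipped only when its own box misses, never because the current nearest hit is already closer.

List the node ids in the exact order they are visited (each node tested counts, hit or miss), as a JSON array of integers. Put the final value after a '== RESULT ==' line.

Traverse from the root:
N0 x:[55/2,95/2] y:[43/2,40] z:[0,37] -> hit [55/2,37], descend [2, 3, 4, 6]
  N2 x:[67/2,95/2] y:[47/2,27] z:[16,37] -> miss, prune
  N3 x:[29,65/2] y:[43/2,39] z:[0,18] -> miss, prune
  N4 x:[55/2,31] y:[45/2,30] z:[29,36] -> hit [29,30] leaf, test {P1(miss), P8@t=29, P10(miss)}
  N6 x:[73/2,47] y:[55/2,40] z:[12,35] -> miss, prune

order=[0, 2, 3, 4, 6]  |boxes|=5  |leaves|=1  hit=P8

== RESULT ==
[0, 2, 3, 4, 6]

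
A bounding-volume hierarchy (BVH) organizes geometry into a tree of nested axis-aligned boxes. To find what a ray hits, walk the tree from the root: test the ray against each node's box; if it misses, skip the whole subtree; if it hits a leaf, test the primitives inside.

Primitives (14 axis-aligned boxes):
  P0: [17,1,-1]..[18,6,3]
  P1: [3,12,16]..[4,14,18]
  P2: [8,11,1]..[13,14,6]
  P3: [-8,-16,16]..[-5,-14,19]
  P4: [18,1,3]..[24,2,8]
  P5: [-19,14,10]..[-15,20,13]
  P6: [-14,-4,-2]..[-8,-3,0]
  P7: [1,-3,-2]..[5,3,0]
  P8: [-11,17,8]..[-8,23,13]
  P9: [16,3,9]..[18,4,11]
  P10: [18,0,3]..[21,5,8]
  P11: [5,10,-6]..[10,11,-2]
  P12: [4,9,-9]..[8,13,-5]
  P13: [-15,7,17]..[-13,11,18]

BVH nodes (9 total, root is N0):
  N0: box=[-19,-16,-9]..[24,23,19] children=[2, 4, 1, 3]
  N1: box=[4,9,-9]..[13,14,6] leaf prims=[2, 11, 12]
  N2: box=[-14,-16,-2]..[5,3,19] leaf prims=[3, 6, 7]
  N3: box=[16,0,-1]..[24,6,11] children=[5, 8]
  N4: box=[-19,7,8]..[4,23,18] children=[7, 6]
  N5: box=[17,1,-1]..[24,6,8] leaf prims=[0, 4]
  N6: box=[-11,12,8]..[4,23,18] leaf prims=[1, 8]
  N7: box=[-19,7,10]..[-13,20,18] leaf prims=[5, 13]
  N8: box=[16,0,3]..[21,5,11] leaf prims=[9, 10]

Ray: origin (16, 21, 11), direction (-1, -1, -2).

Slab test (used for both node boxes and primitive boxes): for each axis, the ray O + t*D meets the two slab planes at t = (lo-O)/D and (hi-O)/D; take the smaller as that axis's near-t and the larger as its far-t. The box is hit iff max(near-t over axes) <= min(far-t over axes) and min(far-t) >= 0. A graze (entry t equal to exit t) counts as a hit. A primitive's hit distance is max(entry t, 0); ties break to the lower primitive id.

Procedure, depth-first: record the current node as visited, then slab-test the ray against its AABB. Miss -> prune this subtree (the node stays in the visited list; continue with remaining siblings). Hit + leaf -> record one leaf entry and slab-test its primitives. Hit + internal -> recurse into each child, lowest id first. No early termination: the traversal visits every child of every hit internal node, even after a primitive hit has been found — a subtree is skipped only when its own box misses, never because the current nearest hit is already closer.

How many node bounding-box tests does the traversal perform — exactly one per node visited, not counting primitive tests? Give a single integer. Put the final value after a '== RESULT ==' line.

Trace the traversal:
N0 x:[-8,35] y:[-2,37] z:[-4,10] -> hit [-2,10], descend [1, 2, 3, 4]
  N1 x:[3,12] y:[7,12] z:[5/2,10] -> hit [7,10] leaf, test {P2(miss), P11(miss), P12@t=8}
  N2 x:[11,30] y:[18,37] z:[-4,13/2] -> miss, prune
  N3 x:[-8,0] y:[15,21] z:[0,6] -> miss, prune
  N4 x:[12,35] y:[-2,14] z:[-7/2,3/2] -> miss, prune

5 AABB tests over nodes [0, 1, 2, 3, 4]; 1 leaf entered; closest P12.

== RESULT ==
5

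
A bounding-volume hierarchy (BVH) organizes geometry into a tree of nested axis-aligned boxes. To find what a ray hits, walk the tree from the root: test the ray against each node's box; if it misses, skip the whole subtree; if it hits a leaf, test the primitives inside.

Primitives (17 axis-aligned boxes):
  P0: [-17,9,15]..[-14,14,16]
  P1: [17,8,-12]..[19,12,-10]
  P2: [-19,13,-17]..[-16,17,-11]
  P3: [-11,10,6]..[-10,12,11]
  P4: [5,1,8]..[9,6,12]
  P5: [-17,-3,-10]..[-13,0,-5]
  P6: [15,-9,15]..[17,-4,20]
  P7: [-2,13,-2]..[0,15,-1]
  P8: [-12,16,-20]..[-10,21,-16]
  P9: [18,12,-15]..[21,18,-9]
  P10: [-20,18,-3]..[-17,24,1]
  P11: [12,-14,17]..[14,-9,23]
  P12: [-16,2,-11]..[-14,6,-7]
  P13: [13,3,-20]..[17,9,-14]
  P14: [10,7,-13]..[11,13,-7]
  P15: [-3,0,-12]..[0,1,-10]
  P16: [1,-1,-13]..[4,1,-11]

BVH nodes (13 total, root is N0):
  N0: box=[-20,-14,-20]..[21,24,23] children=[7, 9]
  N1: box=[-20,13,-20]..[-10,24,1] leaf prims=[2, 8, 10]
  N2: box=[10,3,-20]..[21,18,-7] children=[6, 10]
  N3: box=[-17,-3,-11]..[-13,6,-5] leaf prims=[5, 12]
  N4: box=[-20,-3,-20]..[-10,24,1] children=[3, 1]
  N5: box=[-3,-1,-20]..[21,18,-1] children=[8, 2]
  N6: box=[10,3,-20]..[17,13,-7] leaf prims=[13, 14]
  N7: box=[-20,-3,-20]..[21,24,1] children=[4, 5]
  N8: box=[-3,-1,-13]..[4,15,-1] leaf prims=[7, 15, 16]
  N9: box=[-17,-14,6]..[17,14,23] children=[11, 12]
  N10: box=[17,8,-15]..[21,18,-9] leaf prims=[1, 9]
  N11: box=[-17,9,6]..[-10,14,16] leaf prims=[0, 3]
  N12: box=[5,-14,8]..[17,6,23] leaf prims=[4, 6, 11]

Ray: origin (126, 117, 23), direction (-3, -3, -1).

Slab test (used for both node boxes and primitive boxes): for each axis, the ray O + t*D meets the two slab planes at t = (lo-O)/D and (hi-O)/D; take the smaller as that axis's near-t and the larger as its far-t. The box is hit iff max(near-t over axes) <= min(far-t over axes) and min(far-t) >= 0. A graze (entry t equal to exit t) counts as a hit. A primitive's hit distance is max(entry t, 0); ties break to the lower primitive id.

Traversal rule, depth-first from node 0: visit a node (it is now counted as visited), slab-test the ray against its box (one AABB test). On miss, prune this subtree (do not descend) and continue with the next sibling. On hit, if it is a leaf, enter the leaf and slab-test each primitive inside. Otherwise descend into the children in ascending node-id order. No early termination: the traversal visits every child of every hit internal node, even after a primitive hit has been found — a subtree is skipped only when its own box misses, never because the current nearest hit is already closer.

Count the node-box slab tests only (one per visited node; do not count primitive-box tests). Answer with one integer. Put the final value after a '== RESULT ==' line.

Traverse from the root:
N0 x:[35,146/3] y:[31,131/3] z:[0,43] -> hit [35,43], descend [7, 9]
  N7 x:[35,146/3] y:[31,40] z:[22,43] -> hit [35,40], descend [4, 5]
    N4 x:[136/3,146/3] y:[31,40] z:[22,43] -> miss, prune
    N5 x:[35,43] y:[33,118/3] z:[24,43] -> hit [35,118/3], descend [2, 8]
      N2 x:[35,116/3] y:[33,38] z:[30,43] -> hit [35,38], descend [6, 10]
        N6 x:[109/3,116/3] y:[104/3,38] z:[30,43] -> hit [109/3,38] leaf, test {P13@t=37, P14(miss)}
        N10 x:[35,109/3] y:[33,109/3] z:[32,38] -> hit [35,109/3] leaf, test {P1(miss), P9@t=35}
      N8 x:[122/3,43] y:[34,118/3] z:[24,36] -> miss, prune
  N9 x:[109/3,143/3] y:[103/3,131/3] z:[0,17] -> miss, prune

9 AABB tests over nodes [0, 7, 4, 5, 2, 6, 10, 8, 9]; 2 leaves entered; closest P9.

== RESULT ==
9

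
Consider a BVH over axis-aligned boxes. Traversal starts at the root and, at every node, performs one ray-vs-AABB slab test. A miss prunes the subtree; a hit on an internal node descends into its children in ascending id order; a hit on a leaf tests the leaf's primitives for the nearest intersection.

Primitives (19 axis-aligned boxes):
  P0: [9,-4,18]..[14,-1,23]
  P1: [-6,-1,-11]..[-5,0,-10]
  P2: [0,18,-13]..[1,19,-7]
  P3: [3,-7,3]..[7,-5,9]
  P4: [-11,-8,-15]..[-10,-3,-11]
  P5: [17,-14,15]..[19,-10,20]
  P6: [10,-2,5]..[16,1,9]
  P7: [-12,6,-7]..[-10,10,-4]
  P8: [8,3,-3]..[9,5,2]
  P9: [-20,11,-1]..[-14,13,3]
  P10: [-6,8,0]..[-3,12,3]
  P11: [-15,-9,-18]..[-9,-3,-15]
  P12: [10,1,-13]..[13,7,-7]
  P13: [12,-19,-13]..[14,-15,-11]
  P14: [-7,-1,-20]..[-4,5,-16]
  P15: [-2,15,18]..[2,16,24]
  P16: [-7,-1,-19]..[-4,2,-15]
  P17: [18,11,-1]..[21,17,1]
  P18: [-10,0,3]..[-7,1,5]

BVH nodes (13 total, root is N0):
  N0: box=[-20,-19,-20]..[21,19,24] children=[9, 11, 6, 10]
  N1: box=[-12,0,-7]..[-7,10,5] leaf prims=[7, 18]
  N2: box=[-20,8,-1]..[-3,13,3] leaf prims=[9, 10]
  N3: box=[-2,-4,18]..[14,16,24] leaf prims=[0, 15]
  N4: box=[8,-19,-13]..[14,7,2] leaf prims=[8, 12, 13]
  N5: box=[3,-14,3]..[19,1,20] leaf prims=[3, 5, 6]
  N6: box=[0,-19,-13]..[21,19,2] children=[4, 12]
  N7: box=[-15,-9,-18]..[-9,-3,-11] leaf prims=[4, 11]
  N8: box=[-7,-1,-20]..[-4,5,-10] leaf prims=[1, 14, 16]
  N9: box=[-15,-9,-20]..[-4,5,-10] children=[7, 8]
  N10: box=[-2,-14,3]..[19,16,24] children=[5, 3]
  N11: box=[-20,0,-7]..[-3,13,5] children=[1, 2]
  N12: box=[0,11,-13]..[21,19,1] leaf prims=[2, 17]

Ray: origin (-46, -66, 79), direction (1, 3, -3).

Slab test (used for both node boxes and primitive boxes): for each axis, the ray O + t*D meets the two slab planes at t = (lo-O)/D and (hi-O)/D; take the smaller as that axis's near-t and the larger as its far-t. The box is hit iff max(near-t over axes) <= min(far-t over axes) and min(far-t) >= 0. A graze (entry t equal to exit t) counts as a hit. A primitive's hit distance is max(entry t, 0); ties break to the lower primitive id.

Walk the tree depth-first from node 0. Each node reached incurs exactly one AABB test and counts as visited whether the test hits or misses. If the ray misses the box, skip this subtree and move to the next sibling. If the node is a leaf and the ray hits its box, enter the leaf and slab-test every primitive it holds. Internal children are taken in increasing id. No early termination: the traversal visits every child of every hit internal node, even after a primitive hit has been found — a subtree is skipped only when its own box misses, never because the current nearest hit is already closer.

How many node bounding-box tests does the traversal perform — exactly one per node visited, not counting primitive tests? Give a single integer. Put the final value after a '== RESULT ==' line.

Trace the traversal:
N0 x:[26,67] y:[47/3,85/3] z:[55/3,33] -> hit [26,85/3], descend [6, 9, 10, 11]
  N6 x:[46,67] y:[47/3,85/3] z:[77/3,92/3] -> miss, prune
  N9 x:[31,42] y:[19,71/3] z:[89/3,33] -> miss, prune
  N10 x:[44,65] y:[52/3,82/3] z:[55/3,76/3] -> miss, prune
  N11 x:[26,43] y:[22,79/3] z:[74/3,86/3] -> hit [26,79/3], descend [1, 2]
    N1 x:[34,39] y:[22,76/3] z:[74/3,86/3] -> miss, prune
    N2 x:[26,43] y:[74/3,79/3] z:[76/3,80/3] -> hit [26,79/3] leaf, test {P9@t=26, P10(miss)}

7 AABB tests over nodes [0, 6, 9, 10, 11, 1, 2]; 1 leaf entered; closest P9.

== RESULT ==
7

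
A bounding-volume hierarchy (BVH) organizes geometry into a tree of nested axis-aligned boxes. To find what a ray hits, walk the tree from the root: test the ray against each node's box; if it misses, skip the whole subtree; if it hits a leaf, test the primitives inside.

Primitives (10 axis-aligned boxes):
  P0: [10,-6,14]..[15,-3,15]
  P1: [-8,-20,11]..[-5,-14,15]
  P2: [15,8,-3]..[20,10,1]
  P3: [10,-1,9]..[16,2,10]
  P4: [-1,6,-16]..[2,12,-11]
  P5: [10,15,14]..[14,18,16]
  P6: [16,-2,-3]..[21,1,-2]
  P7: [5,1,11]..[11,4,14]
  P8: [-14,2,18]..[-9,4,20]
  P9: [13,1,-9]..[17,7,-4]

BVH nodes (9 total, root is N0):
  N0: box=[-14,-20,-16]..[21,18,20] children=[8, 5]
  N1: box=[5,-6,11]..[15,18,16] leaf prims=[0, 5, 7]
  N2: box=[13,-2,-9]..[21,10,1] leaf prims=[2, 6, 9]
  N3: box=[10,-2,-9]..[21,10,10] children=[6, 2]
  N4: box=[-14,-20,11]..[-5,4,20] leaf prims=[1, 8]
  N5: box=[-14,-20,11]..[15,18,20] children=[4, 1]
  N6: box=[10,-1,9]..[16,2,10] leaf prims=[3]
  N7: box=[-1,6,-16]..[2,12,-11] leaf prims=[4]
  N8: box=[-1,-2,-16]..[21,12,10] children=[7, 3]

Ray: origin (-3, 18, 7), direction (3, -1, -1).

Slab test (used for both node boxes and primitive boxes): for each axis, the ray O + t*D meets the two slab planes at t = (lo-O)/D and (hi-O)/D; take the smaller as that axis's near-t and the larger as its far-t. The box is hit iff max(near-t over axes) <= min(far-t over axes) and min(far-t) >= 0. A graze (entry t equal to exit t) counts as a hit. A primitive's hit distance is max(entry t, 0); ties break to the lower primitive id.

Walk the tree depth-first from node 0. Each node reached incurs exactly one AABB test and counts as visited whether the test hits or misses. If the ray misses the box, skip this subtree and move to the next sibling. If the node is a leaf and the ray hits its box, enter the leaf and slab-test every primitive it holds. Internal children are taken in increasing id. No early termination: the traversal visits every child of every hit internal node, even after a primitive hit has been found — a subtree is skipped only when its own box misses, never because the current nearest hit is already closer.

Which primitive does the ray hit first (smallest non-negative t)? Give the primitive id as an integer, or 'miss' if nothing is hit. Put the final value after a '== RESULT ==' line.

Walk:
N0 x:[-11/3,8] y:[0,38] z:[-13,23] -> hit [0,8], descend [5, 8]
  N5 x:[-11/3,6] y:[0,38] z:[-13,-4] -> miss, prune
  N8 x:[2/3,8] y:[6,20] z:[-3,23] -> hit [6,8], descend [3, 7]
    N3 x:[13/3,8] y:[8,20] z:[-3,16] -> hit [8,8], descend [2, 6]
      N2 x:[16/3,8] y:[8,20] z:[6,16] -> hit [8,8] leaf, test {P2(miss), P6(miss), P9(miss)}
      N6 x:[13/3,19/3] y:[16,19] z:[-3,-2] -> miss, prune
    N7 x:[2/3,5/3] y:[6,12] z:[18,23] -> miss, prune

7 AABB tests over nodes [0, 5, 8, 3, 2, 6, 7]; 1 leaf entered; closest miss.

== RESULT ==
miss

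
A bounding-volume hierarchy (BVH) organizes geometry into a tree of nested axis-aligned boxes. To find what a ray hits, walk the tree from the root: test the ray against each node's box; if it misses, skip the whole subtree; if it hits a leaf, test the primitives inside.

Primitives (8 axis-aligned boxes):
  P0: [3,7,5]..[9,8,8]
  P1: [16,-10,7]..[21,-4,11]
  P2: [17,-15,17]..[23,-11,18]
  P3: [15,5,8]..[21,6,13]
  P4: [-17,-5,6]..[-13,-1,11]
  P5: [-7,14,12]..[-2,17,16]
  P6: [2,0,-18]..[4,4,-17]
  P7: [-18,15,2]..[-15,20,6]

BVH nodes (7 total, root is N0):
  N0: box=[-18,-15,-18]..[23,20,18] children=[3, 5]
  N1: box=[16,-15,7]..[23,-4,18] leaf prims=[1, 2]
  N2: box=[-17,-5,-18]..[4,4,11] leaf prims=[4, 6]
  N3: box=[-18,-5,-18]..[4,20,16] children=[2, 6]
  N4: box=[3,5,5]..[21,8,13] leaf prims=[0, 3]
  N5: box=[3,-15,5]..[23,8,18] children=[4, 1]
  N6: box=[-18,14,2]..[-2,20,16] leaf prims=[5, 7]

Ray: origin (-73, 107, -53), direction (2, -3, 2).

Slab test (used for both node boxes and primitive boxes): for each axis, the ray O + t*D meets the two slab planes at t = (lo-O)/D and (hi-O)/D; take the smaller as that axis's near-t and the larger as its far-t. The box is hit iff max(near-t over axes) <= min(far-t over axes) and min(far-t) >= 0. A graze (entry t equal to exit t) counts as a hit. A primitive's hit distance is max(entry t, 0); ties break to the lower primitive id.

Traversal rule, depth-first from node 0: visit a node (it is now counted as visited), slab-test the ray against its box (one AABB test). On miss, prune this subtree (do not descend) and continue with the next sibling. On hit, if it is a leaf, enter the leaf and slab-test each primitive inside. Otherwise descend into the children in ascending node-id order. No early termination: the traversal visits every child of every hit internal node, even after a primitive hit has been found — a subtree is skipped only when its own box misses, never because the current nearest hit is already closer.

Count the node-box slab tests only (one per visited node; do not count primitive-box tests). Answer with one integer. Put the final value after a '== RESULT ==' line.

Trace the traversal:
N0 x:[55/2,48] y:[29,122/3] z:[35/2,71/2] -> hit [29,71/2], descend [3, 5]
  N3 x:[55/2,77/2] y:[29,112/3] z:[35/2,69/2] -> hit [29,69/2], descend [2, 6]
    N2 x:[28,77/2] y:[103/3,112/3] z:[35/2,32] -> miss, prune
    N6 x:[55/2,71/2] y:[29,31] z:[55/2,69/2] -> hit [29,31] leaf, test {P5(miss), P7@t=29}
  N5 x:[38,48] y:[33,122/3] z:[29,71/2] -> miss, prune

Summary -> nodes [0, 3, 2, 6, 5]; box-tests=5; leaf-entries=1; first=P7

== RESULT ==
5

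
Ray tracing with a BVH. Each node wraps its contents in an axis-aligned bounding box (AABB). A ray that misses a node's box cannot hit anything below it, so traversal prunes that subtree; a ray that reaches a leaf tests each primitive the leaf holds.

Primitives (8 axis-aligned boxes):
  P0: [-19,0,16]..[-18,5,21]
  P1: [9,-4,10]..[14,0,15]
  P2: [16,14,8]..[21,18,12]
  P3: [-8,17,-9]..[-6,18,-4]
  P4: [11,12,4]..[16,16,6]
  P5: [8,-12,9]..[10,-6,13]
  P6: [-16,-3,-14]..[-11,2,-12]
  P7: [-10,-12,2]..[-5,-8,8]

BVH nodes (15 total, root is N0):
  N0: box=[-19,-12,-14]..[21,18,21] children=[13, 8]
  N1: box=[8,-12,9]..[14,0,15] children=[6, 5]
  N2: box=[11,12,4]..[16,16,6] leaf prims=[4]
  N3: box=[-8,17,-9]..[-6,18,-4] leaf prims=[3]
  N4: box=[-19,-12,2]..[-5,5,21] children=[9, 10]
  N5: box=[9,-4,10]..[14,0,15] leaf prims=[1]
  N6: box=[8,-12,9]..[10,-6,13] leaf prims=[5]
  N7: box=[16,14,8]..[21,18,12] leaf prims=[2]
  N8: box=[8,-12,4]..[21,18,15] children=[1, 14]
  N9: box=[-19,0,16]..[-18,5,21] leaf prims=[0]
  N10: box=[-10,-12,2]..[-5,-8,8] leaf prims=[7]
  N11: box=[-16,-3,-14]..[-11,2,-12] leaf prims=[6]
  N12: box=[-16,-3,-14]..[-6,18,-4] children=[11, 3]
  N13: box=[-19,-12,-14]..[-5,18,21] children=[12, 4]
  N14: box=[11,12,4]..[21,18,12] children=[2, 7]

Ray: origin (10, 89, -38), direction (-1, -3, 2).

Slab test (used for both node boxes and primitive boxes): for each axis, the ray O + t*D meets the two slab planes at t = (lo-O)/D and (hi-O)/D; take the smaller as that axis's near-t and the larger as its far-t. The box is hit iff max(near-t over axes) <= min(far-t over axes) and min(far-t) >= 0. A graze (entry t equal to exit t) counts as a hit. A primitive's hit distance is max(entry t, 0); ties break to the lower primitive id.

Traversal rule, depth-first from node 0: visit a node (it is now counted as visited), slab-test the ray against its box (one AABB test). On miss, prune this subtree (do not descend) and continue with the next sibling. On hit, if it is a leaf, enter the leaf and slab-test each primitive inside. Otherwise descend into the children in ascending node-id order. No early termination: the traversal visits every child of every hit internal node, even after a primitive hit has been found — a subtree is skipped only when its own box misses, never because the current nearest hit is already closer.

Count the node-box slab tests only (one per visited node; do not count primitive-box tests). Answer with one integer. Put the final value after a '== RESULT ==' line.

Trace the traversal:
N0 x:[-11,29] y:[71/3,101/3] z:[12,59/2] -> hit [71/3,29], descend [8, 13]
  N8 x:[-11,2] y:[71/3,101/3] z:[21,53/2] -> miss, prune
  N13 x:[15,29] y:[71/3,101/3] z:[12,59/2] -> hit [71/3,29], descend [4, 12]
    N4 x:[15,29] y:[28,101/3] z:[20,59/2] -> hit [28,29], descend [9, 10]
      N9 x:[28,29] y:[28,89/3] z:[27,59/2] -> hit [28,29] leaf, test {P0@t=28}
      N10 x:[15,20] y:[97/3,101/3] z:[20,23] -> miss, prune
    N12 x:[16,26] y:[71/3,92/3] z:[12,17] -> miss, prune

Summary -> nodes [0, 8, 13, 4, 9, 10, 12]; box-tests=7; leaf-entries=1; first=P0

== RESULT ==
7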